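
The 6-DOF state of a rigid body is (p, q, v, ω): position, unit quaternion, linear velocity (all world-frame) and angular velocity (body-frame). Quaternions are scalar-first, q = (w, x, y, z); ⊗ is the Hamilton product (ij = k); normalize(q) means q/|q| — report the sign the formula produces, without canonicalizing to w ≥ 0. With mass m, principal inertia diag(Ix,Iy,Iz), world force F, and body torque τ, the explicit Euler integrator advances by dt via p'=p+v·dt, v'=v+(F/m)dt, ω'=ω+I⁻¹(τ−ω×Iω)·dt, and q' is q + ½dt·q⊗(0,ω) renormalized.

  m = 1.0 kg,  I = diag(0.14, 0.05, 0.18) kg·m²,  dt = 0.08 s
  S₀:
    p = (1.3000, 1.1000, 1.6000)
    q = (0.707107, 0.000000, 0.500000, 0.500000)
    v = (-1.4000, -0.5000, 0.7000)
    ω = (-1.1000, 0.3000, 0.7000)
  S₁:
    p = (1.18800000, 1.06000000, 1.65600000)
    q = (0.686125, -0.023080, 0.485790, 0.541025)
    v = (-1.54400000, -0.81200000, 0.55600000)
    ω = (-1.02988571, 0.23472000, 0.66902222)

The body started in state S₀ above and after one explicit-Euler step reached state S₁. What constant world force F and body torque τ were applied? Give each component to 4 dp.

rate change Δω = (0.07011429, -0.06528000, -0.03097778)
applied torque τ = (0.1500, -0.0100, -0.0400)
Δv = v₁−v₀ = (-0.14400000, -0.31200000, -0.14400000)
F = m·Δv/dt = (-1.8000, -3.9000, -1.8000)

F = (-1.8000, -3.9000, -1.8000)
τ = (0.1500, -0.0100, -0.0400)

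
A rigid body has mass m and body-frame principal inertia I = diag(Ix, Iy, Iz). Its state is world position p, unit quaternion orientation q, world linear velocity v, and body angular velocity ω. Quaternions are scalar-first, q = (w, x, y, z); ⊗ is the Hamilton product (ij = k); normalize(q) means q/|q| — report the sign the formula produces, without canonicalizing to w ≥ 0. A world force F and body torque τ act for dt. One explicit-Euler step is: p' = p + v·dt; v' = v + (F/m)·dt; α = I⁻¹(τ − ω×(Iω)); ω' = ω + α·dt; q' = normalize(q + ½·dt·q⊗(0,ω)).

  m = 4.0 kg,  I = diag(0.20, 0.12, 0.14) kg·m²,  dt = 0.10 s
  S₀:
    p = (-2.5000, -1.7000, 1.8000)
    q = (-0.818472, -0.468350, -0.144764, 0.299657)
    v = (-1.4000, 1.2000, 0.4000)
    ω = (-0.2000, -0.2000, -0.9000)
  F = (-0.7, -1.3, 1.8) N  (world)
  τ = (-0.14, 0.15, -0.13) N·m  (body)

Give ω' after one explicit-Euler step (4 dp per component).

ω' = (-0.2718, -0.0840, -0.9906)

gyro term ω×Iω = (0.0036, 0.0108, -0.0032)
(τ − ω×Iω)/I = (-0.7180, 1.1600, -0.9057)
ω + α·dt = (-0.2718, -0.0840, -0.9906)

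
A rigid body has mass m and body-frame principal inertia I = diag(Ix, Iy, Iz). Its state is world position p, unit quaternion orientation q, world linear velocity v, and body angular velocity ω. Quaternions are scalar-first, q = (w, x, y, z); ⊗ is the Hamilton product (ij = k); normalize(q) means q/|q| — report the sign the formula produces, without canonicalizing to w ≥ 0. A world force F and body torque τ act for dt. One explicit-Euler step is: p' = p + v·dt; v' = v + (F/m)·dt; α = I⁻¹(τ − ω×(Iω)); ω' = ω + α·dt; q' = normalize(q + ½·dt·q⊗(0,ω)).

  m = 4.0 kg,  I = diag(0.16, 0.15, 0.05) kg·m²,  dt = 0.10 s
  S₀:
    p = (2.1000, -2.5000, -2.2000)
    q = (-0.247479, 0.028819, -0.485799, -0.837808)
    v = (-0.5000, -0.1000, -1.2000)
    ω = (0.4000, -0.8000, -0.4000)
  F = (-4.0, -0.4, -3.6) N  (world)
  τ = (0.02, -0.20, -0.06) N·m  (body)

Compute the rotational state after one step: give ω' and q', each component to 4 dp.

ω' = (0.4325, -0.9216, -0.5264)
q' = (-0.2839, 0.0001, -0.4915, -0.8233)

α = I⁻¹(τ − ω×Iω) = (0.3250, -1.2160, -1.2640)
ω' = ω + α·dt = (0.4325, -0.9216, -0.5264)
Hamilton product q⊗(0,ω) = (-0.7352900, -0.5749184, -0.1256124, 0.2702560)
q' = normalize(q + ½dt·q⊗(0,ω)) = (-0.2839, 0.0001, -0.4915, -0.8233)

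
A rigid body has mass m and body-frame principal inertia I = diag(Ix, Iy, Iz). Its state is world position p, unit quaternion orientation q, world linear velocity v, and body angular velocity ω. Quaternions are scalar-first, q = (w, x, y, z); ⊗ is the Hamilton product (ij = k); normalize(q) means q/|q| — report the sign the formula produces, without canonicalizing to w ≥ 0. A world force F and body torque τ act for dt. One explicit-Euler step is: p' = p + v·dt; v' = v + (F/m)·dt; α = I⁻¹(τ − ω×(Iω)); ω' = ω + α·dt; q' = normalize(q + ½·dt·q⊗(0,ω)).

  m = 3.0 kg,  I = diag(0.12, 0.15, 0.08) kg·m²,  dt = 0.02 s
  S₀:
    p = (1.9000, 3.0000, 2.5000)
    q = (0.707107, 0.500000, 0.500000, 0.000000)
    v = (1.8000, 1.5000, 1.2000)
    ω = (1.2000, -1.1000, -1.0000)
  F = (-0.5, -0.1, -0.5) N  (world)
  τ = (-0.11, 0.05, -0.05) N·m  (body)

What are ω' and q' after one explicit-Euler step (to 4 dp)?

ω' = (1.1945, -1.0869, -1.0026)
q' = (0.7065, 0.5034, 0.4971, -0.0186)

precession coupling ω×(Iω) = (-0.0770, -0.0480, -0.0396)
angular accel α = (-0.2750, 0.6533, -0.1300)
new body rate ω' = (1.1945, -1.0869, -1.0026)
q⊗(0,ω) = (-0.0500000, 0.3485284, -0.2778177, -1.8571070)
updated quaternion q' = (0.7065, 0.5034, 0.4971, -0.0186)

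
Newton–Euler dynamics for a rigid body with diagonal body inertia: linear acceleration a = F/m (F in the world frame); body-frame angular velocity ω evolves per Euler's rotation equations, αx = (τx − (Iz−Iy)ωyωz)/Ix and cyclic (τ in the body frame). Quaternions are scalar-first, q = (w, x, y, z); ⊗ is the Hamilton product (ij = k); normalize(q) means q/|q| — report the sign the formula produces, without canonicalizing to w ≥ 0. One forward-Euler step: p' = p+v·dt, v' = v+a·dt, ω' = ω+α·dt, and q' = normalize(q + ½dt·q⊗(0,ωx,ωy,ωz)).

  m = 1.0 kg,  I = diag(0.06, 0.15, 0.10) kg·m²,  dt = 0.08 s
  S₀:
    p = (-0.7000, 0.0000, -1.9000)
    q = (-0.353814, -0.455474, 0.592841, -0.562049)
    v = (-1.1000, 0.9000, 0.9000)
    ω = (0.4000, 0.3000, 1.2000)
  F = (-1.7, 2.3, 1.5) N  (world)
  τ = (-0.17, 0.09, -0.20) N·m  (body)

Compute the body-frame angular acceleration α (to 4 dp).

ω×(Iω) gyroscopic = (-0.0180, -0.0192, 0.0108)
α = I⁻¹(τ − ω×Iω) = (-2.5333, 0.7280, -2.1080)

α = (-2.5333, 0.7280, -2.1080)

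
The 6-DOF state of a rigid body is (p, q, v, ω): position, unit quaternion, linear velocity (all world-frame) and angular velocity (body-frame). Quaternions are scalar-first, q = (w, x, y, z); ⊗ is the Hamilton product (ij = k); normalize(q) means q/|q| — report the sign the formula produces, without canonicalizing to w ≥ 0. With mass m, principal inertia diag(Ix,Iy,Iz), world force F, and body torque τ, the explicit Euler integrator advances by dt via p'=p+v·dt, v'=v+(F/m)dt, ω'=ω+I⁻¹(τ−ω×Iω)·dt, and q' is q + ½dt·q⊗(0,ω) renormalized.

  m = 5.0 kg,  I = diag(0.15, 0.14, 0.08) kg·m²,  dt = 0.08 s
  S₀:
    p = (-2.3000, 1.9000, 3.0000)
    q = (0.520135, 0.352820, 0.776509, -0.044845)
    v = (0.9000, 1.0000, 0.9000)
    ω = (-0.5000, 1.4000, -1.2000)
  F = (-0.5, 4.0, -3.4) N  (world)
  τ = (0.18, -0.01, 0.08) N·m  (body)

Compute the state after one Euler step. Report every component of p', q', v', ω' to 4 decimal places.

p' = (-2.2280, 1.9800, 3.0720)
q' = (0.4802, 0.3068, 0.8211, -0.0344)
v' = (0.8920, 1.0640, 0.8456)
ω' = (-0.4578, 1.3703, -1.1270)

p + v·dt = (-2.2280, 1.9800, 3.0720)
v' = v + a·dt = (0.8920, 1.0640, 0.8456)
α = I⁻¹(τ − ω×Iω) = (0.5280, -0.3714, 0.9125)
ω' = ω + α·dt = (-0.4578, 1.3703, -1.1270)
2q̇ = q⊗(0,ω) = (-0.9645166, -1.1290953, 1.1739955, 0.2580405)
q' = normalize(q + ½dt·q⊗(0,ω)) = (0.4802, 0.3068, 0.8211, -0.0344)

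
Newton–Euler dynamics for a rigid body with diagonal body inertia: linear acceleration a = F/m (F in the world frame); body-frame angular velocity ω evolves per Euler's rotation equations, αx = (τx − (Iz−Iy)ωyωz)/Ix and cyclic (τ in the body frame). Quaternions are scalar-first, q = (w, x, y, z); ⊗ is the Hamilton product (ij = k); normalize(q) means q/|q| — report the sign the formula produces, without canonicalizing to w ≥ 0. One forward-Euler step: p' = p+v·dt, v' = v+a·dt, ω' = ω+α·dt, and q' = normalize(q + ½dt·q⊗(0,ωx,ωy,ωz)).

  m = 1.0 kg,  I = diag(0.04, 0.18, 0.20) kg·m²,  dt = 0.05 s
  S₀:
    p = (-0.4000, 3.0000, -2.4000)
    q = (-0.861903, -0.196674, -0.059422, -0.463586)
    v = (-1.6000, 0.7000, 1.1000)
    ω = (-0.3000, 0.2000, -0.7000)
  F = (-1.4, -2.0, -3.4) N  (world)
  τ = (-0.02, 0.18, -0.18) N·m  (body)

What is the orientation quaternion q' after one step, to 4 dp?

q' = (-0.8710, -0.1868, -0.0637, -0.4498)

Hamilton product q⊗(0,ω) = (-0.3716280, 0.3928835, -0.1709766, 0.5461707)
q + ½dt·q⊗(0,ω), renormalized = (-0.8710, -0.1868, -0.0637, -0.4498)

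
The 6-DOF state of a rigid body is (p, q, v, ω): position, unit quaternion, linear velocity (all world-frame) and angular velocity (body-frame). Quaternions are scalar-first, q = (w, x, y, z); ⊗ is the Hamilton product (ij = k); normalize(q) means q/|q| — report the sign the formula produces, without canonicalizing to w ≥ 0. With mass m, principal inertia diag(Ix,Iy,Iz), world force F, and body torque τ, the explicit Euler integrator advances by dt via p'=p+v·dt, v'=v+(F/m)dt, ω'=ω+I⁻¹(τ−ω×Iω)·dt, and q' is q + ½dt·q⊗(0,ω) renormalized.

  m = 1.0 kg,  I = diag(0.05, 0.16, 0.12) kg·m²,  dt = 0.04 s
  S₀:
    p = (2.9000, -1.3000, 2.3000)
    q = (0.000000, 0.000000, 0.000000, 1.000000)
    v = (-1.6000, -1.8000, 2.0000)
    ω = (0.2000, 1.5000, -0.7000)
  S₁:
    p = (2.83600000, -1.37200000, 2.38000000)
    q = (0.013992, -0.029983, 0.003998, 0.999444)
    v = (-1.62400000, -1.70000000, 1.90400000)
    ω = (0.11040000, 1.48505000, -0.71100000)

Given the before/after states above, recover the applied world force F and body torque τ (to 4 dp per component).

Δω = ω₁−ω₀ = (-0.08960000, -0.01495000, -0.01100000)
gyro term ω₀×Iω₀ = (0.0420, 0.0098, 0.0330)
applied torque τ = (-0.0700, -0.0500, 0.0000)
velocity change Δv = (-0.02400000, 0.10000000, -0.09600000)
m·(v₁−v₀)/dt = (-0.6000, 2.5000, -2.4000)

F = (-0.6000, 2.5000, -2.4000)
τ = (-0.0700, -0.0500, 0.0000)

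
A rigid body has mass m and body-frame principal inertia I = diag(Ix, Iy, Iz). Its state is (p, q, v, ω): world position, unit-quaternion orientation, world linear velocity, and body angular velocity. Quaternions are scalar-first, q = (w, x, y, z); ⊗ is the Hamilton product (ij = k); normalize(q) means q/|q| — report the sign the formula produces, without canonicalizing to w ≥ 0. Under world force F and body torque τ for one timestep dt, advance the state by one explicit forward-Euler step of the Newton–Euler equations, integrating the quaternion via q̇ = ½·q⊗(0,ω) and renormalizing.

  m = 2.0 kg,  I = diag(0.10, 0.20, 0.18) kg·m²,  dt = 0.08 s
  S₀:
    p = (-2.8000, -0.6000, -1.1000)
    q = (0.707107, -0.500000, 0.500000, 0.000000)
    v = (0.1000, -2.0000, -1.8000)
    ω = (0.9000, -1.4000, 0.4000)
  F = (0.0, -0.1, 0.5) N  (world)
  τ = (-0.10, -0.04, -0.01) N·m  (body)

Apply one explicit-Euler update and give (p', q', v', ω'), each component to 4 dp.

a = (0.0000, -0.0500, 0.2500)
new position p' = (-2.7920, -0.7600, -1.2440)
new velocity v' = (0.1000, -2.0040, -1.7800)
gyro term ω×Iω = (0.0112, -0.0288, -0.1260)
angular accel α = (-1.1120, -0.0560, 0.6444)
ω + α·dt = (0.8110, -1.4045, 0.4516)
q⊗(0,ω) = (1.1500000, 0.8363963, -0.7899498, 0.5328428)
updated quaternion q' = (0.7513, -0.4655, 0.4673, 0.0213)

p' = (-2.7920, -0.7600, -1.2440)
q' = (0.7513, -0.4655, 0.4673, 0.0213)
v' = (0.1000, -2.0040, -1.7800)
ω' = (0.8110, -1.4045, 0.4516)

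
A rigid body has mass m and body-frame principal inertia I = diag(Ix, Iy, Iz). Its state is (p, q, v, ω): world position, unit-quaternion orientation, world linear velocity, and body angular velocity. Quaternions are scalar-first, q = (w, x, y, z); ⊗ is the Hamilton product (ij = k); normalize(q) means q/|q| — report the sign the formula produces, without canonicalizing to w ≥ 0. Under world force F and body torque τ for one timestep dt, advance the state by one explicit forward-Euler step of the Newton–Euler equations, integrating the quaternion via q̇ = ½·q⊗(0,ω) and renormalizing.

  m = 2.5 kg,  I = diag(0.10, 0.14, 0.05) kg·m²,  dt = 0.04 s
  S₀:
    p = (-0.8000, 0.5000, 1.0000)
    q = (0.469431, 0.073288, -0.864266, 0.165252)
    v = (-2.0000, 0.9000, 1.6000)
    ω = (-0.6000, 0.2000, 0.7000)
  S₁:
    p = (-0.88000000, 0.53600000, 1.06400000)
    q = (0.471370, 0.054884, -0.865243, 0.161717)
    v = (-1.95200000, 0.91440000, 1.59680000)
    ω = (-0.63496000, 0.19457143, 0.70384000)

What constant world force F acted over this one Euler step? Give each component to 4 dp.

v₁ − v₀ = (0.04800000, 0.01440000, -0.00320000)
F = m·Δv/dt = (3.0000, 0.9000, -0.2000)

F = (3.0000, 0.9000, -0.2000)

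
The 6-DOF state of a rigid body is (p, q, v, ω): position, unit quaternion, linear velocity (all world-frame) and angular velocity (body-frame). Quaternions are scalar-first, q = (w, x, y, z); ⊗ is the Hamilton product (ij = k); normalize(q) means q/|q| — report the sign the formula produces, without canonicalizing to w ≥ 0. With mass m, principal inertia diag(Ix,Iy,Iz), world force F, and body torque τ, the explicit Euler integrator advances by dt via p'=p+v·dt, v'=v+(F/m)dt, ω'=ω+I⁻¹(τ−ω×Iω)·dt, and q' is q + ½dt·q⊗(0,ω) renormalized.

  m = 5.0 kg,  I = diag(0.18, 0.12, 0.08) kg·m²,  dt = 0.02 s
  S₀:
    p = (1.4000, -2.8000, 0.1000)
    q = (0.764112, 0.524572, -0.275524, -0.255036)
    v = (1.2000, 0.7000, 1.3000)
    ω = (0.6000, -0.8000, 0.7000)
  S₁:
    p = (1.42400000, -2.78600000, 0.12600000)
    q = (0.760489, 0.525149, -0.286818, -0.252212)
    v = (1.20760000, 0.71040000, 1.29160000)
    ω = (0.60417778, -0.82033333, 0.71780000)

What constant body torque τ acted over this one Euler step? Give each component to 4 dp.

rate change Δω = (0.00417778, -0.02033333, 0.01780000)
ω₀×(Iω₀) = (0.0224, 0.0420, 0.0288)
τ = I·(Δω/dt) + ω₀×(Iω₀) = (0.0600, -0.0800, 0.1000)

τ = (0.0600, -0.0800, 0.1000)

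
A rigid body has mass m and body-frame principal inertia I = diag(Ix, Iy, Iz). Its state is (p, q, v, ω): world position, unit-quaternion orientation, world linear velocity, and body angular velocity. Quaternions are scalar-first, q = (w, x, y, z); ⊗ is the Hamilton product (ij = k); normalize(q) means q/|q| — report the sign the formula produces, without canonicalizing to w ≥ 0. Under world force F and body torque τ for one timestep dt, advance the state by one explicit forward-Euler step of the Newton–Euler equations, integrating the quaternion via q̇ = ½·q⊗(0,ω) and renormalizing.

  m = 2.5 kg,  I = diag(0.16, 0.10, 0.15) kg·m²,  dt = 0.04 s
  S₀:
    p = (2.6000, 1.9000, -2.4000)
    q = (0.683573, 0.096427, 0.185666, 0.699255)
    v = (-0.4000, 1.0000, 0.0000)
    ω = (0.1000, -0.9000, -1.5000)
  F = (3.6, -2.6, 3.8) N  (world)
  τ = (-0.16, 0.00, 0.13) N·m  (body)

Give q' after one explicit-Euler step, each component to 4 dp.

q' = (0.7073, 0.1047, 0.1775, 0.6762)

2q̇ = q⊗(0,ω) = (1.2063392, 0.4191878, -0.4006497, -1.1307104)
q + ½dt·q⊗(0,ω), renormalized = (0.7073, 0.1047, 0.1775, 0.6762)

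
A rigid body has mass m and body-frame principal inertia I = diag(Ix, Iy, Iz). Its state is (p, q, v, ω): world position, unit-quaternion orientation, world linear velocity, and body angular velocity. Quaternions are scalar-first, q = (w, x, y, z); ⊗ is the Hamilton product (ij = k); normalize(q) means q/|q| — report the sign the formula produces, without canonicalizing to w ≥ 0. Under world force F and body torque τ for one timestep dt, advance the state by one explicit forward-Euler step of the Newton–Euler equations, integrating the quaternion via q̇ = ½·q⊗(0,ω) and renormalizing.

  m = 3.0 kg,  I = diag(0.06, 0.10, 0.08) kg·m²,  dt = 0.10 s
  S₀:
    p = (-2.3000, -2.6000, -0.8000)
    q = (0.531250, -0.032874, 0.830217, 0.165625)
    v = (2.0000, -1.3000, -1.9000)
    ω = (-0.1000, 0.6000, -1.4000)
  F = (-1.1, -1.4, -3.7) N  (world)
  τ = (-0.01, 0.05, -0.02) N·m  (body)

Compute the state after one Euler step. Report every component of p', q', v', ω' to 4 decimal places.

linear accel F/m = (-0.3667, -0.4667, -1.2333)
p' = p + v·dt = (-2.1000, -2.7300, -0.9900)
new velocity v' = (1.9633, -1.3467, -2.0233)
precession coupling ω×(Iω) = (0.0168, -0.0028, -0.0024)
α = I⁻¹(τ − ω×Iω) = (-0.4467, 0.5280, -0.2200)
new body rate ω' = (-0.1447, 0.6528, -1.4220)
2q̇ = q⊗(0,ω) = (-0.2695426, -1.3148038, 0.2561639, -0.6804527)
q' = normalize(q + ½dt·q⊗(0,ω)) = (0.5163, -0.0983, 0.8406, 0.1312)

p' = (-2.1000, -2.7300, -0.9900)
q' = (0.5163, -0.0983, 0.8406, 0.1312)
v' = (1.9633, -1.3467, -2.0233)
ω' = (-0.1447, 0.6528, -1.4220)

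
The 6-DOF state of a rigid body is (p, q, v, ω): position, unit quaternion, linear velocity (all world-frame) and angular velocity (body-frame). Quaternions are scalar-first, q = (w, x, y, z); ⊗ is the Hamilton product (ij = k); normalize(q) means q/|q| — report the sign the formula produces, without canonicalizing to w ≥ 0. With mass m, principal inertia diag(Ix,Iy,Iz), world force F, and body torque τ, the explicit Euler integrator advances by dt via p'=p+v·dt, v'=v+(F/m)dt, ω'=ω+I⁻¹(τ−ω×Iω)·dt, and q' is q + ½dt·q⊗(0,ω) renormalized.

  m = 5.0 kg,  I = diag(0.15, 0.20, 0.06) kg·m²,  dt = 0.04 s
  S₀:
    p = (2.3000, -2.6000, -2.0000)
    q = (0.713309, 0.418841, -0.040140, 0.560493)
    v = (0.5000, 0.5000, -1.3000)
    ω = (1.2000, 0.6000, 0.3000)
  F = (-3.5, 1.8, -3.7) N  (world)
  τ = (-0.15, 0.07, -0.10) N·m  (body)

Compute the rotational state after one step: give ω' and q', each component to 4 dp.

gyro term ω×Iω = (-0.0252, 0.0324, 0.0360)
angular accel α = (-0.8320, 0.1880, -2.2667)
ω' = ω + α·dt = (1.1667, 0.6075, 0.2093)
q⊗(0,ω) = (-0.6466731, 0.5076330, 0.9749247, 0.5134653)
updated quaternion q' = (0.7001, 0.4288, -0.0206, 0.5705)

ω' = (1.1667, 0.6075, 0.2093)
q' = (0.7001, 0.4288, -0.0206, 0.5705)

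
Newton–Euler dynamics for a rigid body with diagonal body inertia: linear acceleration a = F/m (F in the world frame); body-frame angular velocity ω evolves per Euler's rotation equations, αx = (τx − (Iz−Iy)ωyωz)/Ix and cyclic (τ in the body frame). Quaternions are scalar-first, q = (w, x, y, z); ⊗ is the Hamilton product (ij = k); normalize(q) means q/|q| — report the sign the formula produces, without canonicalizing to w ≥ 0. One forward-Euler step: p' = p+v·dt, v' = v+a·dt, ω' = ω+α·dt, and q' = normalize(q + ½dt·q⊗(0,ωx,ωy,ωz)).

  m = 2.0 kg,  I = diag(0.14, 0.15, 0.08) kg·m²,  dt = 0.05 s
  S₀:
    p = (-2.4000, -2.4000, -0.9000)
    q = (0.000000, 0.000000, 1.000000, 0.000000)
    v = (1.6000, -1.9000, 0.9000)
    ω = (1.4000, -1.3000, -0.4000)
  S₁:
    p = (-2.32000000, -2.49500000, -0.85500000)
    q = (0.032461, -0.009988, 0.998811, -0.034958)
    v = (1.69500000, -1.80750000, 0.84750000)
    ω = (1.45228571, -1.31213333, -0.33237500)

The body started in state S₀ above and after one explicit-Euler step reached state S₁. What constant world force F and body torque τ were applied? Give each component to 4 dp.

Δω = ω₁−ω₀ = (0.05228571, -0.01213333, 0.06762500)
applied torque τ = (0.1100, -0.0700, 0.0900)
v₁ − v₀ = (0.09500000, 0.09250000, -0.05250000)
m·(v₁−v₀)/dt = (3.8000, 3.7000, -2.1000)

F = (3.8000, 3.7000, -2.1000)
τ = (0.1100, -0.0700, 0.0900)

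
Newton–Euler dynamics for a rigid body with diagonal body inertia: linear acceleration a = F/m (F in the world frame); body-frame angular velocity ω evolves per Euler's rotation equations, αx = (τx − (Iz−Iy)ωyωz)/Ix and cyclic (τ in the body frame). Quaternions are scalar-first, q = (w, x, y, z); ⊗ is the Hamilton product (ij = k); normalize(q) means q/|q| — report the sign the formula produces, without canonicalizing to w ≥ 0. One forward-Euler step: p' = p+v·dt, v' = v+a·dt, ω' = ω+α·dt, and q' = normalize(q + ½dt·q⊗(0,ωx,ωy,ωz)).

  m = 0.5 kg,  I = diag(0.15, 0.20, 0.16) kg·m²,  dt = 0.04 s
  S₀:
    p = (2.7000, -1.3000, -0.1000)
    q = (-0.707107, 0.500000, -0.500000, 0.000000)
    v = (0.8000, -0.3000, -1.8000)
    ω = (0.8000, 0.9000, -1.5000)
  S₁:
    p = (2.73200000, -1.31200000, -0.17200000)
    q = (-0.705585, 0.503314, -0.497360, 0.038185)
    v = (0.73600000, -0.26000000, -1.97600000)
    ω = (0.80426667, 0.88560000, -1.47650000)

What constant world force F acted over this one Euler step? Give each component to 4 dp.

v₁ − v₀ = (-0.06400000, 0.04000000, -0.17600000)
applied force F = (-0.8000, 0.5000, -2.2000)

F = (-0.8000, 0.5000, -2.2000)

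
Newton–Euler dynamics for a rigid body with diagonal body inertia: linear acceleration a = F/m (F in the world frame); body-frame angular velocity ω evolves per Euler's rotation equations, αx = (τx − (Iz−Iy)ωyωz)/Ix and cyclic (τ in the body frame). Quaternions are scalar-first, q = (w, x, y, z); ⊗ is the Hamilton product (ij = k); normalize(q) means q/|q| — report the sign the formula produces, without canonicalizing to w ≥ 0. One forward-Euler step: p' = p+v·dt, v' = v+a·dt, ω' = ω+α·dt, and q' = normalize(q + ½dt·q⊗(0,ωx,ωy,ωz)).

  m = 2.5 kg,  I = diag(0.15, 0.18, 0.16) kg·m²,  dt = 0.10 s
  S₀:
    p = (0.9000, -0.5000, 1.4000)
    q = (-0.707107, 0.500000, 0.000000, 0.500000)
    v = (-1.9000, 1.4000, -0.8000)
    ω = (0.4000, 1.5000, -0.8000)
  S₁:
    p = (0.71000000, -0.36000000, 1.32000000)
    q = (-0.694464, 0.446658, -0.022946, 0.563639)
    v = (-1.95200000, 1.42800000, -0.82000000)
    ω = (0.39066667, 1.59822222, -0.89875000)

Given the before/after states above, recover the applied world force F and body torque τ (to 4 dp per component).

F = (-1.3000, 0.7000, -0.5000)
τ = (0.0100, 0.1800, -0.1400)

v₁ − v₀ = (-0.05200000, 0.02800000, -0.02000000)
F = m·Δv/dt = (-1.3000, 0.7000, -0.5000)
rate change Δω = (-0.00933333, 0.09822222, -0.09875000)
gyro term ω₀×Iω₀ = (0.0240, 0.0032, 0.0180)
τ = I·(Δω/dt) + ω₀×(Iω₀) = (0.0100, 0.1800, -0.1400)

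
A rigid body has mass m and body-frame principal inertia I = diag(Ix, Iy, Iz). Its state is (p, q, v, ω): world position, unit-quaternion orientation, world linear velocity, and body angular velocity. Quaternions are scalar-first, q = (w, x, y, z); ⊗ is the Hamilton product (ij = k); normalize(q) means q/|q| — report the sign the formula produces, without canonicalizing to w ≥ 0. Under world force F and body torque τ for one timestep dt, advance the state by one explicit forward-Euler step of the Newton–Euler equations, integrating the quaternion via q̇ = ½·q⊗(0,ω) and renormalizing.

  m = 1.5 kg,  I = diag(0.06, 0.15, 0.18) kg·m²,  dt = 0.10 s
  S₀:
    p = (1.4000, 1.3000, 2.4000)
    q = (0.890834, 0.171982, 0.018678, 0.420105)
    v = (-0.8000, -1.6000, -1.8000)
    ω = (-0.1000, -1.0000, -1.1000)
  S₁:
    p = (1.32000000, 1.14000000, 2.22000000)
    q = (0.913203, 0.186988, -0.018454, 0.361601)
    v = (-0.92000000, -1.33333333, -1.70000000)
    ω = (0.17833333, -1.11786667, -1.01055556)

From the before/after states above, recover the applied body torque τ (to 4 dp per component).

Δω = ω₁−ω₀ = (0.27833333, -0.11786667, 0.08944444)
applied torque τ = (0.2000, -0.1900, 0.1700)

τ = (0.2000, -0.1900, 0.1700)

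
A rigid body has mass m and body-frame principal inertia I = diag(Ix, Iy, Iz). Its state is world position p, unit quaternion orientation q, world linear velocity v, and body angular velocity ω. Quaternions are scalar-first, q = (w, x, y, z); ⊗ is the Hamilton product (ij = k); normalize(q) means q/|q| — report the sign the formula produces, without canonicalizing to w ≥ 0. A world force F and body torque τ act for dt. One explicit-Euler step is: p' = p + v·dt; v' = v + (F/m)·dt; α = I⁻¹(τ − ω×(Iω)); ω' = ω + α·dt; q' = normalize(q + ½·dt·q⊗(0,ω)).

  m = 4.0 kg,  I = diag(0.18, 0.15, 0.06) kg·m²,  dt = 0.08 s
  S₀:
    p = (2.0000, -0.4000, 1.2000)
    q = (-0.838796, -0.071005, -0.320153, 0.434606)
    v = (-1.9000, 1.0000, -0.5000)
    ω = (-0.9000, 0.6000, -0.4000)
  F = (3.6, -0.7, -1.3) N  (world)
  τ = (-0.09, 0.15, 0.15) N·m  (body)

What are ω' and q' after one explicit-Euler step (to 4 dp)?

angular accel α = (-0.6200, 0.7120, 2.2300)
ω' = ω + α·dt = (-0.9496, 0.6570, -0.2216)
2q̇ = q⊗(0,ω) = (0.3020297, 0.6222140, -0.9228250, 0.0047777)
updated quaternion q' = (-0.8258, -0.0461, -0.3567, 0.4343)

ω' = (-0.9496, 0.6570, -0.2216)
q' = (-0.8258, -0.0461, -0.3567, 0.4343)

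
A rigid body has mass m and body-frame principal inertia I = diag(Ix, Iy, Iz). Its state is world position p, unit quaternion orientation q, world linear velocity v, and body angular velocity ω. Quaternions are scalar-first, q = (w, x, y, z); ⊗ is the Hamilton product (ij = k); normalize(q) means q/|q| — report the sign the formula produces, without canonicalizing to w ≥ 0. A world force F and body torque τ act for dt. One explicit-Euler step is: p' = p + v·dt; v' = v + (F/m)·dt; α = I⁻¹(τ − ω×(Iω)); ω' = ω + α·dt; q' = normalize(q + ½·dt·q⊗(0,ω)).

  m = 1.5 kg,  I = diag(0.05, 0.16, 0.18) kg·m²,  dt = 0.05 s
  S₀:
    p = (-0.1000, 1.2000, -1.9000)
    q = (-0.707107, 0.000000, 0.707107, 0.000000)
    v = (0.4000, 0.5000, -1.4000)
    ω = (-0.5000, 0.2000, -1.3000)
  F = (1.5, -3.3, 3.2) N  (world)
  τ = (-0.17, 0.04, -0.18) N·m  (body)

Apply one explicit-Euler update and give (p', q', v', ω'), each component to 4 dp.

a = (1.0000, -2.2000, 2.1333)
p + v·dt = (-0.0800, 1.2250, -1.9700)
v + (F/m)dt = (0.4500, 0.3900, -1.2933)
α = I⁻¹(τ − ω×Iω) = (-3.2960, 0.7781, -0.9389)
ω + α·dt = (-0.6648, 0.2389, -1.3469)
Hamilton product q⊗(0,ω) = (-0.1414214, -0.5656856, -0.1414214, 1.2727926)
q' = normalize(q + ½dt·q⊗(0,ω)) = (-0.7102, -0.0141, 0.7031, 0.0318)

p' = (-0.0800, 1.2250, -1.9700)
q' = (-0.7102, -0.0141, 0.7031, 0.0318)
v' = (0.4500, 0.3900, -1.2933)
ω' = (-0.6648, 0.2389, -1.3469)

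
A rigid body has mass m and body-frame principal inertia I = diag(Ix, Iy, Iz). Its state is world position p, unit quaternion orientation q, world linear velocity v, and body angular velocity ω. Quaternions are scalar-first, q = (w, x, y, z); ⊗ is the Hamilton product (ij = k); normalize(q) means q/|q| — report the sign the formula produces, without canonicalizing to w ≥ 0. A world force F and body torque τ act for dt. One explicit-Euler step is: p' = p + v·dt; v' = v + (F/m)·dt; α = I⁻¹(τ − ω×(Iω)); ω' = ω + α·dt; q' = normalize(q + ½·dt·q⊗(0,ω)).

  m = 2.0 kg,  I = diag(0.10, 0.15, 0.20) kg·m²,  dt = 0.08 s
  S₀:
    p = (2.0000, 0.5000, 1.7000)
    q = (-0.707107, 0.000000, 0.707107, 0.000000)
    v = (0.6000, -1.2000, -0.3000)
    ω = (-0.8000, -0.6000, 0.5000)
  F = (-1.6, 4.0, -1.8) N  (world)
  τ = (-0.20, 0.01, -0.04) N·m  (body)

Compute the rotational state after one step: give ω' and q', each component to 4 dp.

angular accel α = (-1.8500, -0.2000, -0.3200)
new body rate ω' = (-0.9480, -0.6160, 0.4744)
Hamilton product q⊗(0,ω) = (0.4242642, 0.9192391, 0.4242642, 0.2121321)
q' = normalize(q + ½dt·q⊗(0,ω)) = (-0.6894, 0.0367, 0.7234, 0.0085)

ω' = (-0.9480, -0.6160, 0.4744)
q' = (-0.6894, 0.0367, 0.7234, 0.0085)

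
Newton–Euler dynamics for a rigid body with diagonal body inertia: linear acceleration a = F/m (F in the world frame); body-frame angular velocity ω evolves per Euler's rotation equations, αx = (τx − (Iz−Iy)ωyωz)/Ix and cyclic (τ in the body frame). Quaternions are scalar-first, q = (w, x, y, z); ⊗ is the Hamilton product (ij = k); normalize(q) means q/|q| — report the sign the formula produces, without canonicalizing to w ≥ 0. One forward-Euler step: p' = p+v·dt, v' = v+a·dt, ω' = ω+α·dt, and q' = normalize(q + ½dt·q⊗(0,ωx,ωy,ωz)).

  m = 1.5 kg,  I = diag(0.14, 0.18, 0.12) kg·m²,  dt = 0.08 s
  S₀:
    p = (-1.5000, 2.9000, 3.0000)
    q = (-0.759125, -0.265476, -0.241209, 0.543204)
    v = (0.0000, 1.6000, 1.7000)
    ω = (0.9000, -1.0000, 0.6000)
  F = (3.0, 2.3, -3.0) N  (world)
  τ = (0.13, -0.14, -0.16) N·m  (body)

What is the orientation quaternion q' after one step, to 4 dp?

q' = (-0.7709, -0.2764, -0.1846, 0.5433)

q⊗(0,ω) = (-0.3282030, -0.2847339, 1.4072942, 0.0270891)
updated quaternion q' = (-0.7709, -0.2764, -0.1846, 0.5433)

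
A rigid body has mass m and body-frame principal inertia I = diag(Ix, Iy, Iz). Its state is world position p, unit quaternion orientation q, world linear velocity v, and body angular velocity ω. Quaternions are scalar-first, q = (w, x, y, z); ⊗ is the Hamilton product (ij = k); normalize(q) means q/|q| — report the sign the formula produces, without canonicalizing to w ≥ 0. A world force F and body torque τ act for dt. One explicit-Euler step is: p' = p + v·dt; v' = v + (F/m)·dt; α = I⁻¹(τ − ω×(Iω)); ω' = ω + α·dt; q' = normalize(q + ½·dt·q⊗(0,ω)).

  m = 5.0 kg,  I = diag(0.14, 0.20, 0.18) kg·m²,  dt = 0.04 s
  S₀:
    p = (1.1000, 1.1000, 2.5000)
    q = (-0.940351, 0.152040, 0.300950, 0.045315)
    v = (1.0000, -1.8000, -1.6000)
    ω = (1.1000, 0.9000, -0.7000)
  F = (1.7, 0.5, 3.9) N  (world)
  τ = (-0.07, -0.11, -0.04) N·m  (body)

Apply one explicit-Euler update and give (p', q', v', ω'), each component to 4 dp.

p' = (1.1400, 1.0280, 2.4360)
q' = (-0.9480, 0.1263, 0.2870, 0.0546)
v' = (1.0136, -1.7960, -1.5688)
ω' = (1.0764, 0.8718, -0.7221)

a = F/m = (0.3400, 0.1000, 0.7800)
p' = p + v·dt = (1.1400, 1.0280, 2.4360)
v' = v + a·dt = (1.0136, -1.7960, -1.5688)
ω×(Iω) gyroscopic = (0.0126, 0.0308, 0.0594)
α = I⁻¹(τ − ω×Iω) = (-0.5900, -0.7040, -0.5522)
ω + α·dt = (1.0764, 0.8718, -0.7221)
Hamilton product q⊗(0,ω) = (-0.4063785, -1.2858346, -0.6900414, 0.4640367)
q + ½dt·q⊗(0,ω), renormalized = (-0.9480, 0.1263, 0.2870, 0.0546)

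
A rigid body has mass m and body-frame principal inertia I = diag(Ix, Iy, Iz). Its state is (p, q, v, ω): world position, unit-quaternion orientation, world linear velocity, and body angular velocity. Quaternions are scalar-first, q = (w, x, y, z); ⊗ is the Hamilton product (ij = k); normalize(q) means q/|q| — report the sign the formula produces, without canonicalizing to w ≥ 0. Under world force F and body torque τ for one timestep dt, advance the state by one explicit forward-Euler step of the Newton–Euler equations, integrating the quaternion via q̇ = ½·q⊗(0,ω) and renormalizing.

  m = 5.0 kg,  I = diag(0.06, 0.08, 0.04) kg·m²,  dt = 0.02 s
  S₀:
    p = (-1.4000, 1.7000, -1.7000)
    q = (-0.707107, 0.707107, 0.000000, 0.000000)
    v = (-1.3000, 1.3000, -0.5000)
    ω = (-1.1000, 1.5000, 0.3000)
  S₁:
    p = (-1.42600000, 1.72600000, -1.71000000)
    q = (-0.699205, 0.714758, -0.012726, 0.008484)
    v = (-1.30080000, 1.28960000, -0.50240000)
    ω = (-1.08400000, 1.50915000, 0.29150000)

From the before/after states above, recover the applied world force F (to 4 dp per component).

F = (-0.2000, -2.6000, -0.6000)

Δv = v₁−v₀ = (-0.00080000, -0.01040000, -0.00240000)
m·(v₁−v₀)/dt = (-0.2000, -2.6000, -0.6000)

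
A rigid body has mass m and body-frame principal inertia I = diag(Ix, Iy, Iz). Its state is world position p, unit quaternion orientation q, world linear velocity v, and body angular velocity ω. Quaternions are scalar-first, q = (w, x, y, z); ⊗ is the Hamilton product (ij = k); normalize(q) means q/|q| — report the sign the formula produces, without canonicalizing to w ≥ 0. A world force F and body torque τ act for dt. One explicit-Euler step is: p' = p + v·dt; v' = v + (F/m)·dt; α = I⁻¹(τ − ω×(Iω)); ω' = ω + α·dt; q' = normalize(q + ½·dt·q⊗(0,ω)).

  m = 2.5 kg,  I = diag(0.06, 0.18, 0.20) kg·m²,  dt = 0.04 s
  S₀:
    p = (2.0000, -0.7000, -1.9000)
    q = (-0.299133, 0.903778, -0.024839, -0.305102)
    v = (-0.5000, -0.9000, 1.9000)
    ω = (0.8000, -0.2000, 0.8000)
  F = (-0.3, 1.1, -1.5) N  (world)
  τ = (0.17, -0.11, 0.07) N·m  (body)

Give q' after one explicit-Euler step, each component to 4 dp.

q' = (-0.3087, 0.8971, -0.0430, -0.3130)

q⊗(0,ω) = (-0.4839086, -0.3201980, -0.9072774, -0.4001908)
updated quaternion q' = (-0.3087, 0.8971, -0.0430, -0.3130)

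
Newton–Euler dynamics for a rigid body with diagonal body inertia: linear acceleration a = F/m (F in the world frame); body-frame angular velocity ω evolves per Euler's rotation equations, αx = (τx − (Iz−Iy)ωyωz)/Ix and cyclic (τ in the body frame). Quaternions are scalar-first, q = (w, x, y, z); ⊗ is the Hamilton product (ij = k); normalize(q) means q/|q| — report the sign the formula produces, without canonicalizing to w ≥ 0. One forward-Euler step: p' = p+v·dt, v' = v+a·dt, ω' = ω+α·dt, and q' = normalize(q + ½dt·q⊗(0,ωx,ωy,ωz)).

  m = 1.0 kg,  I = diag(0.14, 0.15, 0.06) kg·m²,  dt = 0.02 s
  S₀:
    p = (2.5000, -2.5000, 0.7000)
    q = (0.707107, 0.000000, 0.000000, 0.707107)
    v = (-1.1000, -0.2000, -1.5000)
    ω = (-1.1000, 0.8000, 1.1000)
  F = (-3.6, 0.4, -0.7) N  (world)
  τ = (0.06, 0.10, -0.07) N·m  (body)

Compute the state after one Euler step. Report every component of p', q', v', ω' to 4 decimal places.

linear accel F/m = (-3.6000, 0.4000, -0.7000)
p + v·dt = (2.4780, -2.5040, 0.6700)
v' = v + a·dt = (-1.1720, -0.1920, -1.5140)
(τ − ω×Iω)/I = (0.9943, 1.3120, -1.0200)
new body rate ω' = (-1.0801, 0.8262, 1.0796)
q⊗(0,ω) = (-0.7778177, -1.3435033, -0.2121321, 0.7778177)
q + ½dt·q⊗(0,ω), renormalized = (0.6992, -0.0134, -0.0021, 0.7148)

p' = (2.4780, -2.5040, 0.6700)
q' = (0.6992, -0.0134, -0.0021, 0.7148)
v' = (-1.1720, -0.1920, -1.5140)
ω' = (-1.0801, 0.8262, 1.0796)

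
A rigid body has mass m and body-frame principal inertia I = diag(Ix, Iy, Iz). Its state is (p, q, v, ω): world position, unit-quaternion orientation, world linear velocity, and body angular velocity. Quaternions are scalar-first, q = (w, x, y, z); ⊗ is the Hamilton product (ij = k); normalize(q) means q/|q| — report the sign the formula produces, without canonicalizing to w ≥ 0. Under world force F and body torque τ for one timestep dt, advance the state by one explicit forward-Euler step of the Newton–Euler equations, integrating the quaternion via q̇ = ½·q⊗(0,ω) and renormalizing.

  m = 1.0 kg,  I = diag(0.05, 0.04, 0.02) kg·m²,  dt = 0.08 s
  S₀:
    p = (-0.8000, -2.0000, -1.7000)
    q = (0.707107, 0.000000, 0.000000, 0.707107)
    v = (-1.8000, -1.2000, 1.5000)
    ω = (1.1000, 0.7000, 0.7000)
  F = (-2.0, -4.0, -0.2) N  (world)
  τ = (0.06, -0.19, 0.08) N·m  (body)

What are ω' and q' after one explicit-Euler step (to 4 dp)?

α = I⁻¹(τ − ω×Iω) = (1.3960, -5.3275, 4.3850)
new body rate ω' = (1.2117, 0.2738, 1.0508)
Hamilton product q⊗(0,ω) = (-0.4949749, 0.2828428, 1.2727926, 0.4949749)
q' = normalize(q + ½dt·q⊗(0,ω)) = (0.6861, 0.0113, 0.0508, 0.7256)

ω' = (1.2117, 0.2738, 1.0508)
q' = (0.6861, 0.0113, 0.0508, 0.7256)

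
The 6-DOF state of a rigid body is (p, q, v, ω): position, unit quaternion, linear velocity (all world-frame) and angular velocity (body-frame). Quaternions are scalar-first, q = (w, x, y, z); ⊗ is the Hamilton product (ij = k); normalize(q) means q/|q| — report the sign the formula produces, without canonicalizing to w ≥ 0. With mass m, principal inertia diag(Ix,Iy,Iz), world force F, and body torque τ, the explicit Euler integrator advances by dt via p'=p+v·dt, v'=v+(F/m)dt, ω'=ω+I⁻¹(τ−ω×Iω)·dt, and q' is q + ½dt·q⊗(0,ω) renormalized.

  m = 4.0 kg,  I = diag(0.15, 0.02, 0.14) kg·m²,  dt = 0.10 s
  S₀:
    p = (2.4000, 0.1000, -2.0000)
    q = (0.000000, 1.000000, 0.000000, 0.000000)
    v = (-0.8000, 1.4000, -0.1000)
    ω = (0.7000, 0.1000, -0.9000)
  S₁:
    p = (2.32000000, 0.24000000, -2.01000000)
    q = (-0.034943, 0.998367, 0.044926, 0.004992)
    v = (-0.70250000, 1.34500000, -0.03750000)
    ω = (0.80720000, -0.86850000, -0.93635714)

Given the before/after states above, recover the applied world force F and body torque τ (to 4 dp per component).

velocity change Δv = (0.09750000, -0.05500000, 0.06250000)
applied force F = (3.9000, -2.2000, 2.5000)
Δω = ω₁−ω₀ = (0.10720000, -0.96850000, -0.03635714)
I·α + gyro = (0.1500, -0.2000, -0.0600)

F = (3.9000, -2.2000, 2.5000)
τ = (0.1500, -0.2000, -0.0600)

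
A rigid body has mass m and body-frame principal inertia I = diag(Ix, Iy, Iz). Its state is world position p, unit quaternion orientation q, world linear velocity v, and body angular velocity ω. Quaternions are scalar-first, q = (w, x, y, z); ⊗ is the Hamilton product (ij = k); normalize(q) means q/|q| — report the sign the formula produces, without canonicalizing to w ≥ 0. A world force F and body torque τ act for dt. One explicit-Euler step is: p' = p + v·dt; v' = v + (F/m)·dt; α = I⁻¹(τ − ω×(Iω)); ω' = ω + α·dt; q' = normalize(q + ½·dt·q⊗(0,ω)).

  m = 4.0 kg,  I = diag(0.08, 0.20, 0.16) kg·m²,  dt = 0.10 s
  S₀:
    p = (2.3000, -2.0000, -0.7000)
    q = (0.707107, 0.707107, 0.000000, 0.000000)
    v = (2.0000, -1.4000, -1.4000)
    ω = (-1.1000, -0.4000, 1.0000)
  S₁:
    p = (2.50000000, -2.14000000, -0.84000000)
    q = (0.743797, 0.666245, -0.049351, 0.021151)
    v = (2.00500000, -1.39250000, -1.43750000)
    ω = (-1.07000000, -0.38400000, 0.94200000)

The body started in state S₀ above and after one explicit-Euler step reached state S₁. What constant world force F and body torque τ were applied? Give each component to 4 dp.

F = (0.2000, 0.3000, -1.5000)
τ = (0.0400, 0.1200, -0.0400)

Δω = ω₁−ω₀ = (0.03000000, 0.01600000, -0.05800000)
ω₀×(Iω₀) = (0.0160, 0.0880, 0.0528)
I·α + gyro = (0.0400, 0.1200, -0.0400)
velocity change Δv = (0.00500000, 0.00750000, -0.03750000)
F = m·Δv/dt = (0.2000, 0.3000, -1.5000)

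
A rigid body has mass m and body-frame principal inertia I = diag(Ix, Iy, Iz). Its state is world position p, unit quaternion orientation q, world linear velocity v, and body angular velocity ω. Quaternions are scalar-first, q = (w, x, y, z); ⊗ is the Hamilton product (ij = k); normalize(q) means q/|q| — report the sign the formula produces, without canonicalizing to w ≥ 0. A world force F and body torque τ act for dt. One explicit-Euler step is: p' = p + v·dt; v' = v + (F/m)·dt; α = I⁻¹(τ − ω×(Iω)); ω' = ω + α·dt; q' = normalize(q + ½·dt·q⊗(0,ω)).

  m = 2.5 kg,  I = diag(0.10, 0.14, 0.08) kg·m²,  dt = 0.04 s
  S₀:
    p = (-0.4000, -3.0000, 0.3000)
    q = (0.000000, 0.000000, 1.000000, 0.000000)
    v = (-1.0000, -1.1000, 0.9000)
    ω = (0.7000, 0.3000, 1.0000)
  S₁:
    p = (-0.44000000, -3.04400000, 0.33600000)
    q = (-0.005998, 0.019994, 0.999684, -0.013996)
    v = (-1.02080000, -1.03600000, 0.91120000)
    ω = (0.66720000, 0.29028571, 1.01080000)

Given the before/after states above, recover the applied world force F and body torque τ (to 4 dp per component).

F = (-1.3000, 4.0000, 0.7000)
τ = (-0.1000, -0.0200, 0.0300)

rate change Δω = (-0.03280000, -0.00971429, 0.01080000)
ω₀×(Iω₀) = (-0.0180, 0.0140, 0.0084)
applied torque τ = (-0.1000, -0.0200, 0.0300)
v₁ − v₀ = (-0.02080000, 0.06400000, 0.01120000)
F = m·Δv/dt = (-1.3000, 4.0000, 0.7000)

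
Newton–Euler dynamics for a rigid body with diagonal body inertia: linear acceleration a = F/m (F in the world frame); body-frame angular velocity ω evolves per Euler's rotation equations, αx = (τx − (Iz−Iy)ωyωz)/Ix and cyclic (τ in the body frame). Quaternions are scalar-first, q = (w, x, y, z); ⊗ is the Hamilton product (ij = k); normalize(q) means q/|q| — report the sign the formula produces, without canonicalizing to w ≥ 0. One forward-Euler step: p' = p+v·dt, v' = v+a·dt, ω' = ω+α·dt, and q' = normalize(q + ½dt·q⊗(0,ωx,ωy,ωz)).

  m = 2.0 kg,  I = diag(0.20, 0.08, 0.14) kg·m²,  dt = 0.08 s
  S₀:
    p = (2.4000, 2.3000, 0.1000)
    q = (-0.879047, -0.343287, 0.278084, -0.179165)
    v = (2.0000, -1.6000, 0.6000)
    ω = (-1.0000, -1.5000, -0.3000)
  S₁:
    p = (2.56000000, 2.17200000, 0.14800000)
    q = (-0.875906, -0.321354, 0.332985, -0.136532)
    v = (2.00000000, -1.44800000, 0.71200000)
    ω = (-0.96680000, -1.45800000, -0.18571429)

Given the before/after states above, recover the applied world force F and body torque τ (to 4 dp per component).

F = (0.0000, 3.8000, 2.8000)
τ = (0.1100, 0.0600, 0.0200)

velocity change Δv = (0.00000000, 0.15200000, 0.11200000)
applied force F = (0.0000, 3.8000, 2.8000)
rate change Δω = (0.03320000, 0.04200000, 0.11428571)
ω₀×(Iω₀) = (0.0270, 0.0180, -0.1800)
applied torque τ = (0.1100, 0.0600, 0.0200)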